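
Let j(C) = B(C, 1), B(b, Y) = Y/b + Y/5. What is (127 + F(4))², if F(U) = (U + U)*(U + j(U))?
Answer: 660969/25 ≈ 26439.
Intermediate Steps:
B(b, Y) = Y/5 + Y/b (B(b, Y) = Y/b + Y*(⅕) = Y/b + Y/5 = Y/5 + Y/b)
j(C) = ⅕ + 1/C (j(C) = (⅕)*1 + 1/C = ⅕ + 1/C)
F(U) = 2*U*(U + (5 + U)/(5*U)) (F(U) = (U + U)*(U + (5 + U)/(5*U)) = (2*U)*(U + (5 + U)/(5*U)) = 2*U*(U + (5 + U)/(5*U)))
(127 + F(4))² = (127 + (2 + (⅖)*4*(1 + 5*4)))² = (127 + (2 + (⅖)*4*(1 + 20)))² = (127 + (2 + (⅖)*4*21))² = (127 + (2 + 168/5))² = (127 + 178/5)² = (813/5)² = 660969/25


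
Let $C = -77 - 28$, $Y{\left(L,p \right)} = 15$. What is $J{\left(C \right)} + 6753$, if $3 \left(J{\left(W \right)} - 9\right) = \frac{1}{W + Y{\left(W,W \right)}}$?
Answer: $\frac{1825739}{270} \approx 6762.0$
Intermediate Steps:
$C = -105$ ($C = -77 - 28 = -105$)
$J{\left(W \right)} = 9 + \frac{1}{3 \left(15 + W\right)}$ ($J{\left(W \right)} = 9 + \frac{1}{3 \left(W + 15\right)} = 9 + \frac{1}{3 \left(15 + W\right)}$)
$J{\left(C \right)} + 6753 = \frac{406 + 27 \left(-105\right)}{3 \left(15 - 105\right)} + 6753 = \frac{406 - 2835}{3 \left(-90\right)} + 6753 = \frac{1}{3} \left(- \frac{1}{90}\right) \left(-2429\right) + 6753 = \frac{2429}{270} + 6753 = \frac{1825739}{270}$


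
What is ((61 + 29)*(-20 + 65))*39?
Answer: 157950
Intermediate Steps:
((61 + 29)*(-20 + 65))*39 = (90*45)*39 = 4050*39 = 157950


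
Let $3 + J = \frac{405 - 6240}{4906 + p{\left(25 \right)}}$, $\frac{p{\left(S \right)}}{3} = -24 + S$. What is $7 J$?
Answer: $- \frac{143934}{4909} \approx -29.32$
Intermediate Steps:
$p{\left(S \right)} = -72 + 3 S$ ($p{\left(S \right)} = 3 \left(-24 + S\right) = -72 + 3 S$)
$J = - \frac{20562}{4909}$ ($J = -3 + \frac{405 - 6240}{4906 + \left(-72 + 3 \cdot 25\right)} = -3 - \frac{5835}{4906 + \left(-72 + 75\right)} = -3 - \frac{5835}{4906 + 3} = -3 - \frac{5835}{4909} = - \frac{20562}{4909} \approx -4.1886$)
$7 J = 7 \left(- \frac{20562}{4909}\right) = - \frac{143934}{4909}$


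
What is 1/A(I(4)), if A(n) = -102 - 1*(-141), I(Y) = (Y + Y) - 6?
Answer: 1/39 ≈ 0.025641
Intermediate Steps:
I(Y) = -6 + 2*Y (I(Y) = 2*Y - 6 = -6 + 2*Y)
A(n) = 39 (A(n) = -102 + 141 = 39)
1/A(I(4)) = 1/39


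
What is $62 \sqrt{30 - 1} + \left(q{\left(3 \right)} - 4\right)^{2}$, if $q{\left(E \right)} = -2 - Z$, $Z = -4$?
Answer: $4 + 62 \sqrt{29} \approx 337.88$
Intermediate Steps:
$q{\left(E \right)} = 2$ ($q{\left(E \right)} = -2 - -4 = -2 + 4 = 2$)
$62 \sqrt{30 - 1} + \left(q{\left(3 \right)} - 4\right)^{2} = 62 \sqrt{30 - 1} + \left(2 - 4\right)^{2} = 62 \sqrt{29} + \left(-2\right)^{2} = 62 \sqrt{29} + 4 = 4 + 62 \sqrt{29}$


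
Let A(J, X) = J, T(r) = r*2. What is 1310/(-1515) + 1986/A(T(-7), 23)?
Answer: -302713/2121 ≈ -142.72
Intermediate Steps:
T(r) = 2*r
1310/(-1515) + 1986/A(T(-7), 23) = 1310/(-1515) + 1986/((2*(-7))) = 1310*(-1/1515) + 1986/(-14) = -262/303 + 1986*(-1/14) = -262/303 - 993/7 = -302713/2121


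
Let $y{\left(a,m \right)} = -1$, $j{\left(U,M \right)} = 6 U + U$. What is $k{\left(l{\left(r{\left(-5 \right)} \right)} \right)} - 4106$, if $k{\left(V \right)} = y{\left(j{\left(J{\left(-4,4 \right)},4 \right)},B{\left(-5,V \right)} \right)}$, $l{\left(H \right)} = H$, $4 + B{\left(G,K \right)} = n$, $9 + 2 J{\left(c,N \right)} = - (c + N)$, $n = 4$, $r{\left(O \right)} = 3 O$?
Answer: $-4107$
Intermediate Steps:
$J{\left(c,N \right)} = - \frac{9}{2} - \frac{N}{2} - \frac{c}{2}$ ($J{\left(c,N \right)} = - \frac{9}{2} + \frac{\left(-1\right) \left(c + N\right)}{2} = - \frac{9}{2} + \frac{\left(-1\right) \left(N + c\right)}{2} = - \frac{9}{2} + \frac{- N - c}{2} = - \frac{9}{2} - \left(\frac{N}{2} + \frac{c}{2}\right) = - \frac{9}{2} - \frac{N}{2} - \frac{c}{2}$)
$B{\left(G,K \right)} = 0$ ($B{\left(G,K \right)} = -4 + 4 = 0$)
$j{\left(U,M \right)} = 7 U$
$k{\left(V \right)} = -1$
$k{\left(l{\left(r{\left(-5 \right)} \right)} \right)} - 4106 = -1 - 4106 = -4107$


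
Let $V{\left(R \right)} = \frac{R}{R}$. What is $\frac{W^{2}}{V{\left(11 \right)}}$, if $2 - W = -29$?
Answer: $961$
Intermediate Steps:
$W = 31$ ($W = 2 - -29 = 2 + 29 = 31$)
$V{\left(R \right)} = 1$
$\frac{W^{2}}{V{\left(11 \right)}} = \frac{31^{2}}{1} = 961 \cdot 1 = 961$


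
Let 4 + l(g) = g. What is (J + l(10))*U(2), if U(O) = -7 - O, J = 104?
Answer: -990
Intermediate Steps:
l(g) = -4 + g
(J + l(10))*U(2) = (104 + (-4 + 10))*(-7 - 1*2) = (104 + 6)*(-7 - 2) = 110*(-9) = -990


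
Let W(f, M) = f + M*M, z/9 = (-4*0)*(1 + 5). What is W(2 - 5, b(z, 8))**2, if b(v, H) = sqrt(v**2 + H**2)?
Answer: 3721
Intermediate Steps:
z = 0 (z = 9*((-4*0)*(1 + 5)) = 9*(0*6) = 9*0 = 0)
b(v, H) = sqrt(H**2 + v**2)
W(f, M) = f + M**2
W(2 - 5, b(z, 8))**2 = ((2 - 5) + (sqrt(8**2 + 0**2))**2)**2 = (-3 + (sqrt(64 + 0))**2)**2 = (-3 + (sqrt(64))**2)**2 = (-3 + 8**2)**2 = (-3 + 64)**2 = 61**2 = 3721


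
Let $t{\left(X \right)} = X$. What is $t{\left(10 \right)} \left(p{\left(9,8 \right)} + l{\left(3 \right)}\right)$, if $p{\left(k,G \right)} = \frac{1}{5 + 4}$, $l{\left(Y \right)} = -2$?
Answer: $- \frac{170}{9} \approx -18.889$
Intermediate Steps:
$p{\left(k,G \right)} = \frac{1}{9}$
$t{\left(10 \right)} \left(p{\left(9,8 \right)} + l{\left(3 \right)}\right) = 10 \left(\frac{1}{9} - 2\right) = 10 \left(- \frac{17}{9}\right) = - \frac{170}{9}$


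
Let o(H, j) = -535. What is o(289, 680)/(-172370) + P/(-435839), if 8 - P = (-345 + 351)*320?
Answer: 112549061/15025113686 ≈ 0.0074907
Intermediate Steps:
P = -1912 (P = 8 - (-345 + 351)*320 = 8 - 6*320 = 8 - 1*1920 = 8 - 1920 = -1912)
o(289, 680)/(-172370) + P/(-435839) = -535/(-172370) - 1912/(-435839) = -535*(-1/172370) - 1912*(-1/435839) = 107/34474 + 1912/435839 = 112549061/15025113686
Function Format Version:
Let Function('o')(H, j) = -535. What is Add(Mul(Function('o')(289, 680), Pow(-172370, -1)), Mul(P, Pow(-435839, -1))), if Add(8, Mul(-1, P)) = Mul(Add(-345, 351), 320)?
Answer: Rational(112549061, 15025113686) ≈ 0.0074907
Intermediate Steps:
P = -1912 (P = Add(8, Mul(-1, Mul(Add(-345, 351), 320))) = Add(8, Mul(-1, Mul(6, 320))) = Add(8, Mul(-1, 1920)) = Add(8, -1920) = -1912)
Add(Mul(Function('o')(289, 680), Pow(-172370, -1)), Mul(P, Pow(-435839, -1))) = Add(Mul(-535, Pow(-172370, -1)), Mul(-1912, Pow(-435839, -1))) = Add(Mul(-535, Rational(-1, 172370)), Mul(-1912, Rational(-1, 435839))) = Add(Rational(107, 34474), Rational(1912, 435839)) = Rational(112549061, 15025113686)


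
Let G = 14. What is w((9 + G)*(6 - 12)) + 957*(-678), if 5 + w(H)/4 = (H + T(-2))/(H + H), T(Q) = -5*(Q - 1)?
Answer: -14923877/23 ≈ -6.4886e+5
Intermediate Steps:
T(Q) = 5 - 5*Q (T(Q) = -5*(-1 + Q) = 5 - 5*Q)
w(H) = -20 + 2*(15 + H)/H (w(H) = -20 + 4*((H + (5 - 5*(-2)))/(H + H)) = -20 + 4*((H + (5 + 10))/((2*H))) = -20 + 4*((H + 15)*(1/(2*H))) = -20 + 4*((15 + H)*(1/(2*H))) = -20 + 4*((15 + H)/(2*H)) = -20 + 2*(15 + H)/H)
w((9 + G)*(6 - 12)) + 957*(-678) = (-18 + 30/(((9 + 14)*(6 - 12)))) + 957*(-678) = (-18 + 30/((23*(-6)))) - 648846 = (-18 + 30/(-138)) - 648846 = (-18 + 30*(-1/138)) - 648846 = (-18 - 5/23) - 648846 = -419/23 - 648846 = -14923877/23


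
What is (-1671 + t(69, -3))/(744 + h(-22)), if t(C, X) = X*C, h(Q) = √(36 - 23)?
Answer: -1397232/553523 + 1878*√13/553523 ≈ -2.5120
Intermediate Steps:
h(Q) = √13
t(C, X) = C*X
(-1671 + t(69, -3))/(744 + h(-22)) = (-1671 + 69*(-3))/(744 + √13) = (-1671 - 207)/(744 + √13) = -1878/(744 + √13)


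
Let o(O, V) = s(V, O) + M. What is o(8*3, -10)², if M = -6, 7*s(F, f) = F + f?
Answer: 16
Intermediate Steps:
s(F, f) = F/7 + f/7 (s(F, f) = (F + f)/7 = F/7 + f/7)
o(O, V) = -6 + O/7 + V/7 (o(O, V) = (V/7 + O/7) - 6 = (O/7 + V/7) - 6 = -6 + O/7 + V/7)
o(8*3, -10)² = (-6 + (8*3)/7 + (⅐)*(-10))² = (-6 + (⅐)*24 - 10/7)² = (-6 + 24/7 - 10/7)² = (-4)² = 16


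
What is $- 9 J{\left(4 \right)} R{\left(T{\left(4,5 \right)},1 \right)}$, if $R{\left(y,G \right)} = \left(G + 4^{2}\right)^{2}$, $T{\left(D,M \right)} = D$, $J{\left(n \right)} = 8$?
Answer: $-20808$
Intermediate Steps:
$R{\left(y,G \right)} = \left(16 + G\right)^{2}$ ($R{\left(y,G \right)} = \left(G + 16\right)^{2} = \left(16 + G\right)^{2}$)
$- 9 J{\left(4 \right)} R{\left(T{\left(4,5 \right)},1 \right)} = \left(-9\right) 8 \left(16 + 1\right)^{2} = - 72 \cdot 17^{2} = \left(-72\right) 289 = -20808$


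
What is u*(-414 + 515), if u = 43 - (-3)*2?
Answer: 4949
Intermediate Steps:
u = 49 (u = 43 - 1*(-6) = 43 + 6 = 49)
u*(-414 + 515) = 49*(-414 + 515) = 49*101 = 4949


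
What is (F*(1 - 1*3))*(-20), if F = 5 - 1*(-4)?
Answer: 360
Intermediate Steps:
F = 9 (F = 5 + 4 = 9)
(F*(1 - 1*3))*(-20) = (9*(1 - 1*3))*(-20) = (9*(1 - 3))*(-20) = (9*(-2))*(-20) = -18*(-20) = 360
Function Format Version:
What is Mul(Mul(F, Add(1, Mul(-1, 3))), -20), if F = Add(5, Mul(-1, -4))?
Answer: 360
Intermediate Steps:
F = 9 (F = Add(5, 4) = 9)
Mul(Mul(F, Add(1, Mul(-1, 3))), -20) = Mul(Mul(9, Add(1, Mul(-1, 3))), -20) = Mul(Mul(9, Add(1, -3)), -20) = Mul(Mul(9, -2), -20) = Mul(-18, -20) = 360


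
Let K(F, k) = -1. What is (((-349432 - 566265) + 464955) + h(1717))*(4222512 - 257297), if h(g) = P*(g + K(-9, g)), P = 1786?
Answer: 10365206827310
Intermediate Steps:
h(g) = -1786 + 1786*g (h(g) = 1786*(g - 1) = 1786*(-1 + g) = -1786 + 1786*g)
(((-349432 - 566265) + 464955) + h(1717))*(4222512 - 257297) = (((-349432 - 566265) + 464955) + (-1786 + 1786*1717))*(4222512 - 257297) = ((-915697 + 464955) + (-1786 + 3066562))*3965215 = (-450742 + 3064776)*3965215 = 2614034*3965215 = 10365206827310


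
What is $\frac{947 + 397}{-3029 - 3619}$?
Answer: $- \frac{56}{277} \approx -0.20217$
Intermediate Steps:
$\frac{947 + 397}{-3029 - 3619} = \frac{1344}{-6648} = 1344 \left(- \frac{1}{6648}\right) = - \frac{56}{277}$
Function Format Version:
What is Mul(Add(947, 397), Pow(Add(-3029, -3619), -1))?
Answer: Rational(-56, 277) ≈ -0.20217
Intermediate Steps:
Mul(Add(947, 397), Pow(Add(-3029, -3619), -1)) = Mul(1344, Pow(-6648, -1)) = Mul(1344, Rational(-1, 6648)) = Rational(-56, 277)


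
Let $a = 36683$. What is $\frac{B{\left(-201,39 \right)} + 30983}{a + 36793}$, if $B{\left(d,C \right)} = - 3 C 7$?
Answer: $\frac{7541}{18369} \approx 0.41053$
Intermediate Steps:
$B{\left(d,C \right)} = - 21 C$
$\frac{B{\left(-201,39 \right)} + 30983}{a + 36793} = \frac{\left(-21\right) 39 + 30983}{36683 + 36793} = \frac{-819 + 30983}{73476} = 30164 \cdot \frac{1}{73476} = \frac{7541}{18369}$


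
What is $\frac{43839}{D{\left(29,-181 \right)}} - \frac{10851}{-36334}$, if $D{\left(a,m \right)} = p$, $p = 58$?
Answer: $\frac{398368896}{526843} \approx 756.14$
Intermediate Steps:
$D{\left(a,m \right)} = 58$
$\frac{43839}{D{\left(29,-181 \right)}} - \frac{10851}{-36334} = \frac{43839}{58} - \frac{10851}{-36334} = 43839 \cdot \frac{1}{58} - - \frac{10851}{36334} = \frac{43839}{58} + \frac{10851}{36334} = \frac{398368896}{526843}$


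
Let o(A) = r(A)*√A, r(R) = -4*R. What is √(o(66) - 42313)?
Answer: √(-42313 - 264*√66) ≈ 210.85*I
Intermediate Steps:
o(A) = -4*A^(3/2) (o(A) = (-4*A)*√A = -4*A^(3/2))
√(o(66) - 42313) = √(-264*√66 - 42313) = √(-42313 - 264*√66)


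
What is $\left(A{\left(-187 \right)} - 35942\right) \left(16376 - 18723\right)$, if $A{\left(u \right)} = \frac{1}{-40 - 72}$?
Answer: $\frac{9447860235}{112} \approx 8.4356 \cdot 10^{7}$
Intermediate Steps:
$A{\left(u \right)} = - \frac{1}{112}$ ($A{\left(u \right)} = \frac{1}{-112} = - \frac{1}{112}$)
$\left(A{\left(-187 \right)} - 35942\right) \left(16376 - 18723\right) = \left(- \frac{1}{112} - 35942\right) \left(16376 - 18723\right) = - \frac{4025505 \left(16376 - 18723\right)}{112} = \left(- \frac{4025505}{112}\right) \left(-2347\right) = \frac{9447860235}{112}$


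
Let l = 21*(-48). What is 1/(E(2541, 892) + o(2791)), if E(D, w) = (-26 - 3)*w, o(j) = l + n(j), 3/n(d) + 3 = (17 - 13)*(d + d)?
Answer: -22325/600006697 ≈ -3.7208e-5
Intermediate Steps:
n(d) = 3/(-3 + 8*d) (n(d) = 3/(-3 + (17 - 13)*(d + d)) = 3/(-3 + 4*(2*d)) = 3/(-3 + 8*d))
l = -1008
o(j) = -1008 + 3/(-3 + 8*j)
E(D, w) = -29*w
1/(E(2541, 892) + o(2791)) = 1/(-29*892 + 3*(1009 - 2688*2791)/(-3 + 8*2791)) = 1/(-25868 + 3*(1009 - 7502208)/(-3 + 22328)) = 1/(-25868 + 3*(-7501199)/22325) = 1/(-25868 + 3*(1/22325)*(-7501199)) = 1/(-25868 - 22503597/22325) = 1/(-600006697/22325) = -22325/600006697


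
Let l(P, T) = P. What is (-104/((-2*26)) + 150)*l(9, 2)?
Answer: 1368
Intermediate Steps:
(-104/((-2*26)) + 150)*l(9, 2) = (-104/((-2*26)) + 150)*9 = (-104/(-52) + 150)*9 = (-104*(-1/52) + 150)*9 = (2 + 150)*9 = 152*9 = 1368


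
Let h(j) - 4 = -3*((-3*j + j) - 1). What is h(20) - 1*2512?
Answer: -2385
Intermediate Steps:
h(j) = 7 + 6*j (h(j) = 4 - 3*((-3*j + j) - 1) = 4 - 3*(-2*j - 1) = 4 - 3*(-1 - 2*j) = 4 + (3 + 6*j) = 7 + 6*j)
h(20) - 1*2512 = (7 + 6*20) - 1*2512 = (7 + 120) - 2512 = 127 - 2512 = -2385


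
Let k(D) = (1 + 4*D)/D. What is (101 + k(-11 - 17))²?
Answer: 8637721/784 ≈ 11018.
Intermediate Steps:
k(D) = (1 + 4*D)/D
(101 + k(-11 - 17))² = (101 + (4 + 1/(-11 - 17)))² = (101 + (4 + 1/(-28)))² = (101 + (4 - 1/28))² = (101 + 111/28)² = (2939/28)² = 8637721/784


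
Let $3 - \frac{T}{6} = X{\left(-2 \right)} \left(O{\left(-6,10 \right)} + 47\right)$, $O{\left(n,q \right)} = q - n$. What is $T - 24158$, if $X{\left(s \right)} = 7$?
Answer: $-26786$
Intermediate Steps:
$T = -2628$ ($T = 18 - 6 \cdot 7 \left(\left(10 - -6\right) + 47\right) = 18 - 6 \cdot 7 \left(\left(10 + 6\right) + 47\right) = 18 - 6 \cdot 7 \left(16 + 47\right) = 18 - 6 \cdot 7 \cdot 63 = 18 - 2646 = -2628$)
$T - 24158 = -2628 - 24158 = -26786$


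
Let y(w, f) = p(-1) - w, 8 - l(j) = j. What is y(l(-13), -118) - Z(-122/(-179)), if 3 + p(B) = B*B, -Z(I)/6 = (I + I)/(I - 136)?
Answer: -93095/4037 ≈ -23.060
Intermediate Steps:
l(j) = 8 - j
Z(I) = -12*I/(-136 + I) (Z(I) = -6*(I + I)/(I - 136) = -6*2*I/(-136 + I) = -12*I/(-136 + I))
p(B) = -3 + B² (p(B) = -3 + B*B = -3 + B²)
y(w, f) = -2 - w (y(w, f) = (-3 + (-1)²) - w = (-3 + 1) - w = -2 - w)
y(l(-13), -118) - Z(-122/(-179)) = (-2 - (8 - 1*(-13))) - (-12)*(-122/(-179))/(-136 - 122/(-179)) = (-2 - (8 + 13)) - (-12)*(-122*(-1/179))/(-136 - 122*(-1/179)) = (-2 - 1*21) - (-12)*122/(179*(-136 + 122/179)) = (-2 - 21) - (-12)*122/(179*(-24222/179)) = -23 - (-12)*122*(-179)/(179*24222) = -23 - 1*244/4037 = -23 - 244/4037 = -93095/4037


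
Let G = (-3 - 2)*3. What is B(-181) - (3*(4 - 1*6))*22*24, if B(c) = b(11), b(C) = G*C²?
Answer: 1353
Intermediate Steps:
G = -15 (G = -5*3 = -15)
b(C) = -15*C²
B(c) = -1815 (B(c) = -15*11² = -15*121 = -1815)
B(-181) - (3*(4 - 1*6))*22*24 = -1815 - (3*(4 - 1*6))*22*24 = -1815 - (3*(4 - 6))*22*24 = -1815 - (3*(-2))*22*24 = -1815 - (-6*22)*24 = -1815 - (-132)*24 = -1815 - 1*(-3168) = -1815 + 3168 = 1353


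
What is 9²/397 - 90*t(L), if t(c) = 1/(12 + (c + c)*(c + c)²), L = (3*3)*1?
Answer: 72939/386678 ≈ 0.18863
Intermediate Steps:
L = 9 (L = 9*1 = 9)
t(c) = 1/(12 + 8*c³) (t(c) = 1/(12 + (2*c)*(2*c)²) = 1/(12 + (2*c)*(4*c²)) = 1/(12 + 8*c³))
9²/397 - 90*t(L) = 9²/397 - 45/(2*(3 + 2*9³)) = 81*(1/397) - 45/(2*(3 + 2*729)) = 81/397 - 45/(2*(3 + 1458)) = 81/397 - 45/(2*1461) = 81/397 - 90*1/5844 = 81/397 - 15/974 = 72939/386678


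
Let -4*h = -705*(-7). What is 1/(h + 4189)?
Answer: 4/11821 ≈ 0.00033838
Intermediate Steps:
h = -4935/4 (h = -(-705)*(-7)/4 = -1/4*4935 = -4935/4 ≈ -1233.8)
1/(h + 4189) = 1/(-4935/4 + 4189) = 1/(11821/4) = 4/11821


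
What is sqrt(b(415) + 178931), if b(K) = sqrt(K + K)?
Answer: sqrt(178931 + sqrt(830)) ≈ 423.04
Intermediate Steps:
b(K) = sqrt(2)*sqrt(K) (b(K) = sqrt(2*K) = sqrt(2)*sqrt(K))
sqrt(b(415) + 178931) = sqrt(sqrt(2)*sqrt(415) + 178931) = sqrt(sqrt(830) + 178931) = sqrt(178931 + sqrt(830))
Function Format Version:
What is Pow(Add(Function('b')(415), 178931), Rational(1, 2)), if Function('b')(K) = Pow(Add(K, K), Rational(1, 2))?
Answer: Pow(Add(178931, Pow(830, Rational(1, 2))), Rational(1, 2)) ≈ 423.04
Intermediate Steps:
Function('b')(K) = Mul(Pow(2, Rational(1, 2)), Pow(K, Rational(1, 2))) (Function('b')(K) = Pow(Mul(2, K), Rational(1, 2)) = Mul(Pow(2, Rational(1, 2)), Pow(K, Rational(1, 2))))
Pow(Add(Function('b')(415), 178931), Rational(1, 2)) = Pow(Add(Mul(Pow(2, Rational(1, 2)), Pow(415, Rational(1, 2))), 178931), Rational(1, 2)) = Pow(Add(Pow(830, Rational(1, 2)), 178931), Rational(1, 2)) = Pow(Add(178931, Pow(830, Rational(1, 2))), Rational(1, 2))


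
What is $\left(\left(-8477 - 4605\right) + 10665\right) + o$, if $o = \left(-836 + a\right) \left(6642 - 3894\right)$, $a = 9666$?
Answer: $24262423$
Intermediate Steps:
$o = 24264840$ ($o = \left(-836 + 9666\right) \left(6642 - 3894\right) = 8830 \cdot 2748 = 24264840$)
$\left(\left(-8477 - 4605\right) + 10665\right) + o = \left(\left(-8477 - 4605\right) + 10665\right) + 24264840 = \left(-13082 + 10665\right) + 24264840 = -2417 + 24264840 = 24262423$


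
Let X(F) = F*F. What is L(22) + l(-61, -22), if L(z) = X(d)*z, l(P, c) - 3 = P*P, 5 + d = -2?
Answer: 4802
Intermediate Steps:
d = -7 (d = -5 - 2 = -7)
X(F) = F²
l(P, c) = 3 + P² (l(P, c) = 3 + P*P = 3 + P²)
L(z) = 49*z (L(z) = (-7)²*z = 49*z)
L(22) + l(-61, -22) = 49*22 + (3 + (-61)²) = 1078 + (3 + 3721) = 1078 + 3724 = 4802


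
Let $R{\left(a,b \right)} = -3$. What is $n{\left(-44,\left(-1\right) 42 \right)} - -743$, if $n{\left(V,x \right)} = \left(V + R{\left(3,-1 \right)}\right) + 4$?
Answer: $700$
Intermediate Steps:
$n{\left(V,x \right)} = 1 + V$ ($n{\left(V,x \right)} = \left(V - 3\right) + 4 = \left(-3 + V\right) + 4 = 1 + V$)
$n{\left(-44,\left(-1\right) 42 \right)} - -743 = \left(1 - 44\right) - -743 = -43 + 743 = 700$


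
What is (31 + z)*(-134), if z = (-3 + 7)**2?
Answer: -6298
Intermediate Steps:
z = 16 (z = 4**2 = 16)
(31 + z)*(-134) = (31 + 16)*(-134) = 47*(-134) = -6298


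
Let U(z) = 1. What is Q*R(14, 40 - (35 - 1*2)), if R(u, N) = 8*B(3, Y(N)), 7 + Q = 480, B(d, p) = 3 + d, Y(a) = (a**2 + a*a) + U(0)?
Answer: 22704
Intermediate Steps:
Y(a) = 1 + 2*a**2 (Y(a) = (a**2 + a*a) + 1 = (a**2 + a**2) + 1 = 2*a**2 + 1 = 1 + 2*a**2)
Q = 473 (Q = -7 + 480 = 473)
R(u, N) = 48 (R(u, N) = 8*(3 + 3) = 8*6 = 48)
Q*R(14, 40 - (35 - 1*2)) = 473*48 = 22704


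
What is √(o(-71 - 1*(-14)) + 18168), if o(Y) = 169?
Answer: √18337 ≈ 135.41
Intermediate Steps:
√(o(-71 - 1*(-14)) + 18168) = √(169 + 18168) = √18337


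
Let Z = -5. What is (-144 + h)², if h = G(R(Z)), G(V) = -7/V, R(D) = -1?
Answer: 18769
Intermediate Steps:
h = 7 (h = -7/(-1) = -7*(-1) = 7)
(-144 + h)² = (-144 + 7)² = (-137)² = 18769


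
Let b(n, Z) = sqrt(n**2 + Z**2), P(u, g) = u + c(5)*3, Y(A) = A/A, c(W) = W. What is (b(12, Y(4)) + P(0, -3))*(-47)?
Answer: -705 - 47*sqrt(145) ≈ -1271.0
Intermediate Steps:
Y(A) = 1
P(u, g) = 15 + u (P(u, g) = u + 5*3 = u + 15 = 15 + u)
b(n, Z) = sqrt(Z**2 + n**2)
(b(12, Y(4)) + P(0, -3))*(-47) = (sqrt(1**2 + 12**2) + (15 + 0))*(-47) = (sqrt(1 + 144) + 15)*(-47) = (sqrt(145) + 15)*(-47) = (15 + sqrt(145))*(-47) = -705 - 47*sqrt(145)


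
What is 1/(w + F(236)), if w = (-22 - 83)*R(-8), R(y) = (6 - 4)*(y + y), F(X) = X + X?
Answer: 1/3832 ≈ 0.00026096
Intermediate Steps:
F(X) = 2*X
R(y) = 4*y (R(y) = 2*(2*y) = 4*y)
w = 3360 (w = (-22 - 83)*(4*(-8)) = -105*(-32) = 3360)
1/(w + F(236)) = 1/(3360 + 2*236) = 1/(3360 + 472) = 1/3832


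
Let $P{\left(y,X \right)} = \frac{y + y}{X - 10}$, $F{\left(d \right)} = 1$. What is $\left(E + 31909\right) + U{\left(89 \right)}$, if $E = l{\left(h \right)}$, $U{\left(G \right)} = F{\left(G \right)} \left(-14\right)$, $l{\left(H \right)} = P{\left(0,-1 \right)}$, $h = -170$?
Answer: $31895$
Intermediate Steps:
$P{\left(y,X \right)} = \frac{2 y}{-10 + X}$
$l{\left(H \right)} = 0$ ($l{\left(H \right)} = 2 \cdot 0 \frac{1}{-10 - 1} = 2 \cdot 0 \frac{1}{-11} = 2 \cdot 0 \left(- \frac{1}{11}\right) = 0$)
$U{\left(G \right)} = -14$ ($U{\left(G \right)} = 1 \left(-14\right) = -14$)
$E = 0$
$\left(E + 31909\right) + U{\left(89 \right)} = \left(0 + 31909\right) - 14 = 31909 - 14 = 31895$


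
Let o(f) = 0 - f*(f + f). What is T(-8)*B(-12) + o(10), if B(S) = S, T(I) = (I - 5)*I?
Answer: -1448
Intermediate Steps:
T(I) = I*(-5 + I) (T(I) = (-5 + I)*I = I*(-5 + I))
o(f) = -2*f² (o(f) = 0 - f*2*f = 0 - 2*f² = -2*f²)
T(-8)*B(-12) + o(10) = -8*(-5 - 8)*(-12) - 2*10² = -8*(-13)*(-12) - 2*100 = 104*(-12) - 200 = -1248 - 200 = -1448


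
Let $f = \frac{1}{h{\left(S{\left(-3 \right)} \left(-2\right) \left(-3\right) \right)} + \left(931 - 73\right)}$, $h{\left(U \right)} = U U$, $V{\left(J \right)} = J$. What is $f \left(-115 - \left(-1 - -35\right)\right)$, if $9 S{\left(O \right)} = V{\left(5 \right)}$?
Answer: $- \frac{1341}{7822} \approx -0.17144$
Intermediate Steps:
$S{\left(O \right)} = \frac{5}{9}$ ($S{\left(O \right)} = \frac{1}{9} \cdot 5 = \frac{5}{9}$)
$h{\left(U \right)} = U^{2}$
$f = \frac{9}{7822}$ ($f = \frac{1}{\left(\frac{5}{9} \left(-2\right) \left(-3\right)\right)^{2} + \left(931 - 73\right)} = \frac{1}{\left(\left(- \frac{10}{9}\right) \left(-3\right)\right)^{2} + \left(931 - 73\right)} = \frac{1}{\left(\frac{10}{3}\right)^{2} + 858} = \frac{1}{\frac{100}{9} + 858} = \frac{1}{\frac{7822}{9}} = \frac{9}{7822} \approx 0.0011506$)
$f \left(-115 - \left(-1 - -35\right)\right) = \frac{9 \left(-115 - \left(-1 - -35\right)\right)}{7822} = \frac{9 \left(-115 - \left(-1 + 35\right)\right)}{7822} = \frac{9 \left(-115 - 34\right)}{7822} = \frac{9}{7822} \left(-149\right) = - \frac{1341}{7822}$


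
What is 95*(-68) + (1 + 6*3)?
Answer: -6441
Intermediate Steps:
95*(-68) + (1 + 6*3) = -6460 + (1 + 18) = -6460 + 19 = -6441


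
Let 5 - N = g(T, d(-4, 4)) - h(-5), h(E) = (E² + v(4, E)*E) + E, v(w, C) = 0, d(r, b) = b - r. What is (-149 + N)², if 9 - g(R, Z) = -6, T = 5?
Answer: 19321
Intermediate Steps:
g(R, Z) = 15 (g(R, Z) = 9 - 1*(-6) = 9 + 6 = 15)
h(E) = E + E² (h(E) = (E² + 0*E) + E = (E² + 0) + E = E² + E = E + E²)
N = 10 (N = 5 - (15 - (-5)*(1 - 5)) = 5 - (15 - (-5)*(-4)) = 5 - (15 - 1*20) = 5 - (15 - 20) = 5 - 1*(-5) = 5 + 5 = 10)
(-149 + N)² = (-149 + 10)² = (-139)² = 19321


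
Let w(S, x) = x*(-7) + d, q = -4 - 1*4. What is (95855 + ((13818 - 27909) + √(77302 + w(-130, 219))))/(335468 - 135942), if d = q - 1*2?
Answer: 40882/99763 + √75759/199526 ≈ 0.41117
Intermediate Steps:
q = -8 (q = -4 - 4 = -8)
d = -10 (d = -8 - 1*2 = -8 - 2 = -10)
w(S, x) = -10 - 7*x (w(S, x) = x*(-7) - 10 = -7*x - 10 = -10 - 7*x)
(95855 + ((13818 - 27909) + √(77302 + w(-130, 219))))/(335468 - 135942) = (95855 + ((13818 - 27909) + √(77302 + (-10 - 7*219))))/(335468 - 135942) = (95855 + (-14091 + √(77302 + (-10 - 1533))))/199526 = (95855 + (-14091 + √(77302 - 1543)))*(1/199526) = (95855 + (-14091 + √75759))*(1/199526) = (81764 + √75759)*(1/199526) = 40882/99763 + √75759/199526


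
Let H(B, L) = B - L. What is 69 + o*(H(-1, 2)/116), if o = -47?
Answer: 8145/116 ≈ 70.216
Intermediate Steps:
69 + o*(H(-1, 2)/116) = 69 - 47*(-1 - 1*2)/116 = 69 - 47*(-1 - 2)/116 = 69 - (-141)/116 = 69 - 47*(-3/116) = 69 + 141/116 = 8145/116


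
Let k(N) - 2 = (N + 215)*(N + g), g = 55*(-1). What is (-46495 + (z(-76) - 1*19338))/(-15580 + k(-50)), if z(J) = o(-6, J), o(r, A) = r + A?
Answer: 65915/32903 ≈ 2.0033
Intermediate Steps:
g = -55
o(r, A) = A + r
k(N) = 2 + (-55 + N)*(215 + N) (k(N) = 2 + (N + 215)*(N - 55) = 2 + (215 + N)*(-55 + N) = 2 + (-55 + N)*(215 + N))
z(J) = -6 + J (z(J) = J - 6 = -6 + J)
(-46495 + (z(-76) - 1*19338))/(-15580 + k(-50)) = (-46495 + ((-6 - 76) - 1*19338))/(-15580 + (-11823 + (-50)**2 + 160*(-50))) = (-46495 + (-82 - 19338))/(-15580 + (-11823 + 2500 - 8000)) = (-46495 - 19420)/(-15580 - 17323) = -65915/(-32903) = -65915*(-1/32903) = 65915/32903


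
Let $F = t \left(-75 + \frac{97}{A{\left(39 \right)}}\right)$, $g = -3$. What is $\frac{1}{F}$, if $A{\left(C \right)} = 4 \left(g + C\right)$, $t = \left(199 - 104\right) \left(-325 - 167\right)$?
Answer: $\frac{12}{41688185} \approx 2.8785 \cdot 10^{-7}$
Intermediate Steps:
$t = -46740$ ($t = \left(199 - 104\right) \left(-492\right) = 95 \left(-492\right) = -46740$)
$A{\left(C \right)} = -12 + 4 C$ ($A{\left(C \right)} = 4 \left(-3 + C\right) = -12 + 4 C$)
$F = \frac{41688185}{12}$ ($F = - 46740 \left(-75 + \frac{97}{-12 + 4 \cdot 39}\right) = - 46740 \left(-75 + \frac{97}{-12 + 156}\right) = - 46740 \left(-75 + \frac{97}{144}\right) = \left(-46740\right) \left(- \frac{10703}{144}\right) = \frac{41688185}{12} \approx 3.474 \cdot 10^{6}$)
$\frac{1}{F} = \frac{1}{\frac{41688185}{12}} = \frac{12}{41688185}$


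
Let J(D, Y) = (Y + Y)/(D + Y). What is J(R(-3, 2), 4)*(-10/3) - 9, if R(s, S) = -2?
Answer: -67/3 ≈ -22.333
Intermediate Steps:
J(D, Y) = 2*Y/(D + Y) (J(D, Y) = (2*Y)/(D + Y) = 2*Y/(D + Y))
J(R(-3, 2), 4)*(-10/3) - 9 = (2*4/(-2 + 4))*(-10/3) - 9 = (2*4/2)*(-10*⅓) - 9 = (2*4*(½))*(-10/3) - 9 = 4*(-10/3) - 9 = -40/3 - 9 = -67/3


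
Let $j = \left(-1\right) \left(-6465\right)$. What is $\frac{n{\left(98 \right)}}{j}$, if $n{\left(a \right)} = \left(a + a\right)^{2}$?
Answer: $\frac{38416}{6465} \approx 5.9421$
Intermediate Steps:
$j = 6465$
$n{\left(a \right)} = 4 a^{2}$ ($n{\left(a \right)} = \left(2 a\right)^{2} = 4 a^{2}$)
$\frac{n{\left(98 \right)}}{j} = \frac{4 \cdot 98^{2}}{6465} = 4 \cdot 9604 \cdot \frac{1}{6465} = 38416 \cdot \frac{1}{6465} = \frac{38416}{6465}$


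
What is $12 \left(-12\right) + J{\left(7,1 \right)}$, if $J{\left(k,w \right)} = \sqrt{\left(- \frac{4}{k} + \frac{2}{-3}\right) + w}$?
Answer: $-144 + \frac{i \sqrt{105}}{21} \approx -144.0 + 0.48795 i$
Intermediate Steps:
$J{\left(k,w \right)} = \sqrt{- \frac{2}{3} + w - \frac{4}{k}}$ ($J{\left(k,w \right)} = \sqrt{\left(- \frac{4}{k} + 2 \left(- \frac{1}{3}\right)\right) + w} = \sqrt{\left(- \frac{4}{k} - \frac{2}{3}\right) + w} = \sqrt{\left(- \frac{2}{3} - \frac{4}{k}\right) + w} = \sqrt{- \frac{2}{3} + w - \frac{4}{k}}$)
$12 \left(-12\right) + J{\left(7,1 \right)} = 12 \left(-12\right) + \frac{\sqrt{-6 - \frac{36}{7} + 9 \cdot 1}}{3} = -144 + \frac{\sqrt{-6 - \frac{36}{7} + 9}}{3} = -144 + \frac{\sqrt{- \frac{15}{7}}}{3} = -144 + \frac{\frac{1}{7} i \sqrt{105}}{3} = -144 + \frac{i \sqrt{105}}{21}$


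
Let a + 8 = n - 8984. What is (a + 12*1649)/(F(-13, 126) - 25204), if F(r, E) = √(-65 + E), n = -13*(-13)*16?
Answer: -2520400/4705493 - 100*√61/4705493 ≈ -0.53580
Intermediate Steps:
n = 2704 (n = 169*16 = 2704)
a = -6288 (a = -8 + (2704 - 8984) = -8 - 6280 = -6288)
(a + 12*1649)/(F(-13, 126) - 25204) = (-6288 + 12*1649)/(√(-65 + 126) - 25204) = (-6288 + 19788)/(√61 - 25204) = 13500/(-25204 + √61)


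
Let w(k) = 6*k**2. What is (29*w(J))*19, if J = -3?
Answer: 29754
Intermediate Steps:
(29*w(J))*19 = (29*(6*(-3)**2))*19 = (29*(6*9))*19 = (29*54)*19 = 1566*19 = 29754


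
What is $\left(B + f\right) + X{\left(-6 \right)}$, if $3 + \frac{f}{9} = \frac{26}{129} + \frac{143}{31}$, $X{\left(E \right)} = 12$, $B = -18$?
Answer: $\frac{13770}{1333} \approx 10.33$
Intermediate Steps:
$f = \frac{21768}{1333}$ ($f = -27 + 9 \left(\frac{26}{129} + \frac{143}{31}\right) = -27 + 9 \cdot \frac{19253}{3999} = -27 + \frac{57759}{1333} = \frac{21768}{1333} \approx 16.33$)
$\left(B + f\right) + X{\left(-6 \right)} = \left(-18 + \frac{21768}{1333}\right) + 12 = - \frac{2226}{1333} + 12 = \frac{13770}{1333}$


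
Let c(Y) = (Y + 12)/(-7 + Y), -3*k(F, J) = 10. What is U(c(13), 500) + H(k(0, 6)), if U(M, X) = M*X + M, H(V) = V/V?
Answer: 4177/2 ≈ 2088.5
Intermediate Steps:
k(F, J) = -10/3 (k(F, J) = -⅓*10 = -10/3)
H(V) = 1
c(Y) = (12 + Y)/(-7 + Y)
U(M, X) = M + M*X
U(c(13), 500) + H(k(0, 6)) = ((12 + 13)/(-7 + 13))*(1 + 500) + 1 = (25/6)*501 + 1 = 4175/2 + 1 = 4177/2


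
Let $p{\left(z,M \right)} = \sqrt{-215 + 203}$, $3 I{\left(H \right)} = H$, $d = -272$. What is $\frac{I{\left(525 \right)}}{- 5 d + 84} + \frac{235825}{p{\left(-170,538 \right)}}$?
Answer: $\frac{175}{1444} - \frac{235825 i \sqrt{3}}{6} \approx 0.12119 - 68077.0 i$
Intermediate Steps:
$I{\left(H \right)} = \frac{H}{3}$
$p{\left(z,M \right)} = 2 i \sqrt{3}$ ($p{\left(z,M \right)} = \sqrt{-12} = 2 i \sqrt{3}$)
$\frac{I{\left(525 \right)}}{- 5 d + 84} + \frac{235825}{p{\left(-170,538 \right)}} = \frac{\frac{1}{3} \cdot 525}{\left(-5\right) \left(-272\right) + 84} + \frac{235825}{2 i \sqrt{3}} = \frac{175}{1360 + 84} + 235825 \left(- \frac{i \sqrt{3}}{6}\right) = \frac{175}{1444} - \frac{235825 i \sqrt{3}}{6}$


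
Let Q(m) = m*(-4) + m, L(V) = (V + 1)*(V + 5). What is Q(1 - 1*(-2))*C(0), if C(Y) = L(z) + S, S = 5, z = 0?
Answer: -90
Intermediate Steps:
L(V) = (1 + V)*(5 + V)
C(Y) = 10 (C(Y) = (5 + 0² + 6*0) + 5 = (5 + 0 + 0) + 5 = 5 + 5 = 10)
Q(m) = -3*m (Q(m) = -4*m + m = -3*m)
Q(1 - 1*(-2))*C(0) = -3*(1 - 1*(-2))*10 = -3*(1 + 2)*10 = -3*3*10 = -9*10 = -90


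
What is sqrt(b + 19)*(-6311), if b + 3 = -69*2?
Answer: -6311*I*sqrt(122) ≈ -69707.0*I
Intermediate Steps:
b = -141 (b = -3 - 69*2 = -3 - 138 = -141)
sqrt(b + 19)*(-6311) = sqrt(-141 + 19)*(-6311) = sqrt(-122)*(-6311) = (I*sqrt(122))*(-6311) = -6311*I*sqrt(122)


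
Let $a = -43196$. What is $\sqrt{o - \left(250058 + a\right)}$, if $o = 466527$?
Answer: $\sqrt{259665} \approx 509.57$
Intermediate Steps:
$\sqrt{o - \left(250058 + a\right)} = \sqrt{466527 - 206862} = \sqrt{259665}$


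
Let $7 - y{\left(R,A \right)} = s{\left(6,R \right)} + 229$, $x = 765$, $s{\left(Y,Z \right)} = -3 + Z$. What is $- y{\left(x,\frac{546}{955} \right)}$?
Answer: $984$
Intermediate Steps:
$y{\left(R,A \right)} = -219 - R$ ($y{\left(R,A \right)} = 7 - \left(\left(-3 + R\right) + 229\right) = 7 - \left(226 + R\right) = -219 - R$)
$- y{\left(x,\frac{546}{955} \right)} = - (-219 - 765) = \left(-1\right) \left(-984\right) = 984$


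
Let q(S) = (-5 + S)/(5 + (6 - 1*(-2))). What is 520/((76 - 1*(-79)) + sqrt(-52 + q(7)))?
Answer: 1047800/312999 - 520*I*sqrt(8762)/312999 ≈ 3.3476 - 0.15551*I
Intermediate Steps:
q(S) = -5/13 + S/13 (q(S) = (-5 + S)/(5 + (6 + 2)) = (-5 + S)/(5 + 8) = (-5 + S)/13 = (-5 + S)*(1/13) = -5/13 + S/13)
520/((76 - 1*(-79)) + sqrt(-52 + q(7))) = 520/((76 - 1*(-79)) + sqrt(-52 + (-5/13 + (1/13)*7))) = 520/((76 + 79) + sqrt(-52 + (-5/13 + 7/13))) = 520/(155 + sqrt(-52 + 2/13)) = 520/(155 + sqrt(-674/13)) = 520/(155 + I*sqrt(8762)/13)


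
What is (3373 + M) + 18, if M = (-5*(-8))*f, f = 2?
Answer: 3471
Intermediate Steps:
M = 80 (M = -5*(-8)*2 = 40*2 = 80)
(3373 + M) + 18 = (3373 + 80) + 18 = 3453 + 18 = 3471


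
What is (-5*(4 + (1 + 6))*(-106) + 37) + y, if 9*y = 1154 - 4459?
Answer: 49498/9 ≈ 5499.8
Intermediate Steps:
y = -3305/9 (y = (1154 - 4459)/9 = (⅑)*(-3305) = -3305/9 ≈ -367.22)
(-5*(4 + (1 + 6))*(-106) + 37) + y = (-5*(4 + (1 + 6))*(-106) + 37) - 3305/9 = (-5*(4 + 7)*(-106) + 37) - 3305/9 = (-5*11*(-106) + 37) - 3305/9 = (-55*(-106) + 37) - 3305/9 = (5830 + 37) - 3305/9 = 5867 - 3305/9 = 49498/9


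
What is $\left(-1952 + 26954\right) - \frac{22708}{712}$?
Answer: $\frac{4444679}{178} \approx 24970.0$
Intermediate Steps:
$\left(-1952 + 26954\right) - \frac{22708}{712} = 25002 - \frac{5677}{178} = \frac{4444679}{178}$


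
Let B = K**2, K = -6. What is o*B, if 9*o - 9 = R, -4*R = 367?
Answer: -331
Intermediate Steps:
R = -367/4 (R = -1/4*367 = -367/4 ≈ -91.750)
o = -331/36 (o = 1 + (1/9)*(-367/4) = 1 - 367/36 = -331/36 ≈ -9.1944)
B = 36 (B = (-6)**2 = 36)
o*B = -331/36*36 = -331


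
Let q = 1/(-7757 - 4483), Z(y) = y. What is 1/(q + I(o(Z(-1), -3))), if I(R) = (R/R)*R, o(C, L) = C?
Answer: -12240/12241 ≈ -0.99992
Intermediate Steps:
q = -1/12240 (q = 1/(-12240) = -1/12240 ≈ -8.1699e-5)
I(R) = R (I(R) = 1*R = R)
1/(q + I(o(Z(-1), -3))) = 1/(-1/12240 - 1) = 1/(-12241/12240) = -12240/12241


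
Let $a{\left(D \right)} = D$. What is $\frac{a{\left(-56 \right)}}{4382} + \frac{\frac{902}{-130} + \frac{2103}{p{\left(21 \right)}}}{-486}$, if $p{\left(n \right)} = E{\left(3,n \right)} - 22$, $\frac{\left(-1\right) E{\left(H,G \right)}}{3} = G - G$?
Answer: $\frac{43111201}{217528740} \approx 0.19819$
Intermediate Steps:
$E{\left(H,G \right)} = 0$ ($E{\left(H,G \right)} = - 3 \left(G - G\right) = \left(-3\right) 0 = 0$)
$p{\left(n \right)} = -22$ ($p{\left(n \right)} = 0 - 22 = -22$)
$\frac{a{\left(-56 \right)}}{4382} + \frac{\frac{902}{-130} + \frac{2103}{p{\left(21 \right)}}}{-486} = - \frac{56}{4382} + \frac{\frac{902}{-130} + \frac{2103}{-22}}{-486} = \left(-56\right) \frac{1}{4382} + \left(902 \left(- \frac{1}{130}\right) + 2103 \left(- \frac{1}{22}\right)\right) \left(- \frac{1}{486}\right) = - \frac{4}{313} + \left(- \frac{451}{65} - \frac{2103}{22}\right) \left(- \frac{1}{486}\right) = - \frac{4}{313} - - \frac{146617}{694980} = - \frac{4}{313} + \frac{146617}{694980} = \frac{43111201}{217528740}$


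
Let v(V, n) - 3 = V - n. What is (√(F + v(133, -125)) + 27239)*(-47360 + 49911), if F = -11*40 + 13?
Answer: 69486689 + 2551*I*√166 ≈ 6.9487e+7 + 32867.0*I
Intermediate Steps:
v(V, n) = 3 + V - n (v(V, n) = 3 + (V - n) = 3 + V - n)
F = -427 (F = -440 + 13 = -427)
(√(F + v(133, -125)) + 27239)*(-47360 + 49911) = (√(-427 + (3 + 133 - 1*(-125))) + 27239)*(-47360 + 49911) = (√(-427 + (3 + 133 + 125)) + 27239)*2551 = (√(-427 + 261) + 27239)*2551 = (√(-166) + 27239)*2551 = (I*√166 + 27239)*2551 = (27239 + I*√166)*2551 = 69486689 + 2551*I*√166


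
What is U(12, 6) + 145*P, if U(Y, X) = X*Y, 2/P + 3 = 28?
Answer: 418/5 ≈ 83.600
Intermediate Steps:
P = 2/25 (P = 2/(-3 + 28) = 2/25 ≈ 0.080000)
U(12, 6) + 145*P = 6*12 + 145*(2/25) = 72 + 58/5 = 418/5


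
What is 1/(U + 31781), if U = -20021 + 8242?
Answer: 1/20002 ≈ 4.9995e-5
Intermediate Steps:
U = -11779
1/(U + 31781) = 1/(-11779 + 31781) = 1/20002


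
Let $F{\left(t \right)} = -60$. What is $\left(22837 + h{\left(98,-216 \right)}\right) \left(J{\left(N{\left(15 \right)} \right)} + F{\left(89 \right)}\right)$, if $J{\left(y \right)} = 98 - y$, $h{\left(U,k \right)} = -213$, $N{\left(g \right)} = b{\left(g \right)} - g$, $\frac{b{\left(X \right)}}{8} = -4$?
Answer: $1923040$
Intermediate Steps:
$b{\left(X \right)} = -32$ ($b{\left(X \right)} = 8 \left(-4\right) = -32$)
$N{\left(g \right)} = -32 - g$
$\left(22837 + h{\left(98,-216 \right)}\right) \left(J{\left(N{\left(15 \right)} \right)} + F{\left(89 \right)}\right) = \left(22837 - 213\right) \left(\left(98 - \left(-32 - 15\right)\right) - 60\right) = 22624 \left(\left(98 - \left(-32 - 15\right)\right) - 60\right) = 22624 \left(\left(98 - -47\right) - 60\right) = 22624 \left(\left(98 + 47\right) - 60\right) = 22624 \left(145 - 60\right) = 22624 \cdot 85 = 1923040$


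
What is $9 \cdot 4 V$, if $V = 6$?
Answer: $216$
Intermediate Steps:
$9 \cdot 4 V = 9 \cdot 4 \cdot 6 = 36 \cdot 6 = 216$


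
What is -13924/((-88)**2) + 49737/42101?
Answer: -50262749/81507536 ≈ -0.61666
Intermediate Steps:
-13924/((-88)**2) + 49737/42101 = -13924/7744 + 49737*(1/42101) = -13924*1/7744 + 49737/42101 = -3481/1936 + 49737/42101 = -50262749/81507536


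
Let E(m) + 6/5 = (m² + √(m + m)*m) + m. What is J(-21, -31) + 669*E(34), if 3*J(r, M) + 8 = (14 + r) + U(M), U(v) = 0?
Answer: 3976511/5 + 45492*√17 ≈ 9.8287e+5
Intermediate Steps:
J(r, M) = 2 + r/3 (J(r, M) = -8/3 + ((14 + r) + 0)/3 = -8/3 + (14 + r)/3 = -8/3 + (14/3 + r/3) = 2 + r/3)
E(m) = -6/5 + m + m² + √2*m^(3/2) (E(m) = -6/5 + ((m² + √(m + m)*m) + m) = -6/5 + ((m² + √(2*m)*m) + m) = -6/5 + ((m² + (√2*√m)*m) + m) = -6/5 + ((m² + √2*m^(3/2)) + m) = -6/5 + (m + m² + √2*m^(3/2)) = -6/5 + m + m² + √2*m^(3/2))
J(-21, -31) + 669*E(34) = (2 + (⅓)*(-21)) + 669*(-6/5 + 34 + 34² + √2*34^(3/2)) = (2 - 7) + 669*(-6/5 + 34 + 1156 + √2*(34*√34)) = -5 + 669*(-6/5 + 34 + 1156 + 68*√17) = -5 + 669*(5944/5 + 68*√17) = -5 + (3976536/5 + 45492*√17) = 3976511/5 + 45492*√17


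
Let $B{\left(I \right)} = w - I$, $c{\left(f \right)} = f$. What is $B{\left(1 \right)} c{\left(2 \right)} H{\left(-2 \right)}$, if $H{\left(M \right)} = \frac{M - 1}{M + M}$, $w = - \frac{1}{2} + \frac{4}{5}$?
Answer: $- \frac{21}{20} \approx -1.05$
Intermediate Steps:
$w = \frac{3}{10}$ ($w = \left(-1\right) \frac{1}{2} + 4 \cdot \frac{1}{5} = - \frac{1}{2} + \frac{4}{5} = \frac{3}{10} \approx 0.3$)
$H{\left(M \right)} = \frac{-1 + M}{2 M}$
$B{\left(I \right)} = \frac{3}{10} - I$
$B{\left(1 \right)} c{\left(2 \right)} H{\left(-2 \right)} = \left(\frac{3}{10} - 1\right) 2 \frac{-1 - 2}{2 \left(-2\right)} = \left(\frac{3}{10} - 1\right) 2 \cdot \frac{1}{2} \left(- \frac{1}{2}\right) \left(-3\right) = \left(- \frac{7}{10}\right) 2 \cdot \frac{3}{4} = \left(- \frac{7}{5}\right) \frac{3}{4} = - \frac{21}{20}$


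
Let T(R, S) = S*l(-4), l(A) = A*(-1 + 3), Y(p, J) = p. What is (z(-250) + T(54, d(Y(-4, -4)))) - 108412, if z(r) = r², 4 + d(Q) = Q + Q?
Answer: -45816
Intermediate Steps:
l(A) = 2*A (l(A) = A*2 = 2*A)
d(Q) = -4 + 2*Q (d(Q) = -4 + (Q + Q) = -4 + 2*Q)
T(R, S) = -8*S (T(R, S) = S*(2*(-4)) = S*(-8) = -8*S)
(z(-250) + T(54, d(Y(-4, -4)))) - 108412 = ((-250)² - 8*(-4 + 2*(-4))) - 108412 = (62500 - 8*(-4 - 8)) - 108412 = (62500 - 8*(-12)) - 108412 = (62500 + 96) - 108412 = 62596 - 108412 = -45816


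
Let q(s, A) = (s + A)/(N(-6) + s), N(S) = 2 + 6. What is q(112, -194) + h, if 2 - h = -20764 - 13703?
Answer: 2068099/60 ≈ 34468.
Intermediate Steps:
N(S) = 8
q(s, A) = (A + s)/(8 + s) (q(s, A) = (s + A)/(8 + s) = (A + s)/(8 + s))
h = 34469 (h = 2 - (-20764 - 13703) = 2 - 1*(-34467) = 2 + 34467 = 34469)
q(112, -194) + h = (-194 + 112)/(8 + 112) + 34469 = -82/120 + 34469 = (1/120)*(-82) + 34469 = -41/60 + 34469 = 2068099/60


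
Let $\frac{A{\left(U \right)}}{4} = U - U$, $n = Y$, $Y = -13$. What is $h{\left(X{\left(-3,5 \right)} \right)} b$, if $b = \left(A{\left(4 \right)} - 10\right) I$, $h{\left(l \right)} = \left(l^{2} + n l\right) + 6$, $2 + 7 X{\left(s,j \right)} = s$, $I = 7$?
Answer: $- \frac{7740}{7} \approx -1105.7$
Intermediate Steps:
$n = -13$
$X{\left(s,j \right)} = - \frac{2}{7} + \frac{s}{7}$
$h{\left(l \right)} = 6 + l^{2} - 13 l$ ($h{\left(l \right)} = \left(l^{2} - 13 l\right) + 6 = 6 + l^{2} - 13 l$)
$A{\left(U \right)} = 0$ ($A{\left(U \right)} = 4 \left(U - U\right) = 4 \cdot 0 = 0$)
$b = -70$ ($b = \left(0 - 10\right) 7 = \left(-10\right) 7 = -70$)
$h{\left(X{\left(-3,5 \right)} \right)} b = \left(6 + \left(- \frac{2}{7} + \frac{1}{7} \left(-3\right)\right)^{2} - 13 \left(- \frac{2}{7} + \frac{1}{7} \left(-3\right)\right)\right) \left(-70\right) = \left(6 + \left(- \frac{2}{7} - \frac{3}{7}\right)^{2} - 13 \left(- \frac{2}{7} - \frac{3}{7}\right)\right) \left(-70\right) = \left(6 + \left(- \frac{5}{7}\right)^{2} - - \frac{65}{7}\right) \left(-70\right) = \left(6 + \frac{25}{49} + \frac{65}{7}\right) \left(-70\right) = \frac{774}{49} \left(-70\right) = - \frac{7740}{7}$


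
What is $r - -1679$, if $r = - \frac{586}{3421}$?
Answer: $\frac{5743273}{3421} \approx 1678.8$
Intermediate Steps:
$r = - \frac{586}{3421}$ ($r = \left(-586\right) \frac{1}{3421} = - \frac{586}{3421} \approx -0.17129$)
$r - -1679 = - \frac{586}{3421} - -1679 = - \frac{586}{3421} + 1679 = \frac{5743273}{3421}$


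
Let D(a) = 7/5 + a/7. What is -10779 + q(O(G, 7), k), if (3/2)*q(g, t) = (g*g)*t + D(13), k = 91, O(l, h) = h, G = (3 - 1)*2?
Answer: -819437/105 ≈ -7804.2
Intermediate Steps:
G = 4 (G = 2*2 = 4)
D(a) = 7/5 + a/7 (D(a) = 7*(⅕) + a*(⅐) = 7/5 + a/7)
q(g, t) = 76/35 + 2*t*g²/3 (q(g, t) = 2*((g*g)*t + (7/5 + (⅐)*13))/3 = 2*(g²*t + (7/5 + 13/7))/3 = 2*(t*g² + 114/35)/3 = 2*(114/35 + t*g²)/3 = 76/35 + 2*t*g²/3)
-10779 + q(O(G, 7), k) = -10779 + (76/35 + (⅔)*91*7²) = -10779 + (76/35 + (⅔)*91*49) = -10779 + (76/35 + 8918/3) = -10779 + 312358/105 = -819437/105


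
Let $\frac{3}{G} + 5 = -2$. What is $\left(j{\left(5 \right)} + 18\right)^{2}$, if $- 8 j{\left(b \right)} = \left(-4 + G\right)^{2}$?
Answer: $\frac{37149025}{153664} \approx 241.75$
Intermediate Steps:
$G = - \frac{3}{7}$ ($G = \frac{3}{-5 - 2} = \frac{3}{-7} = 3 \left(- \frac{1}{7}\right) = - \frac{3}{7} \approx -0.42857$)
$j{\left(b \right)} = - \frac{961}{392}$ ($j{\left(b \right)} = - \frac{\left(-4 - \frac{3}{7}\right)^{2}}{8} = - \frac{\left(- \frac{31}{7}\right)^{2}}{8} = \left(- \frac{1}{8}\right) \frac{961}{49} = - \frac{961}{392}$)
$\left(j{\left(5 \right)} + 18\right)^{2} = \left(- \frac{961}{392} + 18\right)^{2} = \left(\frac{6095}{392}\right)^{2} = \frac{37149025}{153664}$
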